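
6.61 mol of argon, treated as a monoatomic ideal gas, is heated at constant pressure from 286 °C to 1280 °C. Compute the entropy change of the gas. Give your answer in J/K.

ΔS = 140 J/K

In kelvin: T₁ = 559.15 K, T₂ = 1553.15 K. At constant pressure, ΔS = nC_p ln(T₂/T₁) with C_p = 5R/2 = 20.79 J mol⁻¹ K⁻¹.
ΔS = 6.61 × 20.79 × ln(1553.15/559.15) = 140 J/K.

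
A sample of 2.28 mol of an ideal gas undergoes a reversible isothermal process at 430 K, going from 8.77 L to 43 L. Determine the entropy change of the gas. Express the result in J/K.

For an isothermal ideal gas ΔS_gas = nR ln(V₂/V₁) = 2.28 × 8.314 × ln(43/8.77) = 30.1 J/K.

ΔS_gas = 30.1 J/K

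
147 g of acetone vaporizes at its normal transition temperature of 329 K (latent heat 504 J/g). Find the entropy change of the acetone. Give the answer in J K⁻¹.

Heat absorbed by the substance: Q = mL = 147 × 504 = 74088 J.
At constant T, ΔS = Q_rev/T = 74088 / 329 = 225 J/K.

ΔS = 225 J/K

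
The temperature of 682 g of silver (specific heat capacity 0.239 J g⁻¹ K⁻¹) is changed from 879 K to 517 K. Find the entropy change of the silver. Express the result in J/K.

ΔS = -86.5 J/K

ΔS = ∫dQ_rev/T = m c ln(T₂/T₁) = 682 × 0.239 × ln(517/879) = -86.5 J/K.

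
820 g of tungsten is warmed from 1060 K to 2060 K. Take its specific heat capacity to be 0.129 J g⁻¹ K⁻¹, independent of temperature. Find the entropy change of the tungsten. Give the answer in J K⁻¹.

ΔS = ∫dQ_rev/T = m c ln(T₂/T₁) = 820 × 0.129 × ln(2060/1060) = 70.3 J/K.

ΔS = 70.3 J/K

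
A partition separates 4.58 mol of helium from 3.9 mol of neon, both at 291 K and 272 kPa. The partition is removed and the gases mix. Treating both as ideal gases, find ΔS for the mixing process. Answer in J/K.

Mole fractions: x_A = 4.58/8.48 = 0.54, x_B = 0.46.
ΔS_mix = −R(n_A ln x_A + n_B ln x_B) = −8.314 × (4.58 ln 0.54 + 3.9 ln 0.46) = 48.6 J/K.

ΔS_mix = 48.6 J/K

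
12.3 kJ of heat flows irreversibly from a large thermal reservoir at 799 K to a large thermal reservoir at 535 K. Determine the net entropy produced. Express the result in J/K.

ΔS_hot = −Q/T_H = −12300/799 = -15.39 J/K and ΔS_cold = +Q/T_C = 12300/535 = 22.99 J/K.
ΔS_total = -15.39 + 22.99 = 7.6 J/K, positive as the second law requires.

ΔS_total = 7.6 J/K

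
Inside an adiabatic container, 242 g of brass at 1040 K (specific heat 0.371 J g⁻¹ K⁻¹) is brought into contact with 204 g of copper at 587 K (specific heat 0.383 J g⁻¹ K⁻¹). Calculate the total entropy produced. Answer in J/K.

ΔS_total = 6.66 J/K

Energy balance: T_f = (m₁c₁T₁ + m₂c₂T₂)/(m₁c₁ + m₂c₂) = 829.21 K.
ΔS₁ = m₁c₁ ln(T_f/T₁) = 89.782 × ln(829.21/1040) = -20.335 J/K.
ΔS₂ = m₂c₂ ln(T_f/T₂) = 78.132 × ln(829.21/587) = 26.991 J/K.
ΔS_total = -20.335 + 26.991 = 6.66 J/K.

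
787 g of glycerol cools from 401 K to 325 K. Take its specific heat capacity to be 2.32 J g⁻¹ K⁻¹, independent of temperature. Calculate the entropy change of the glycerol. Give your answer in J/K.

ΔS = ∫dQ_rev/T = m c ln(T₂/T₁) = 787 × 2.32 × ln(325/401) = -384 J/K.

ΔS = -384 J/K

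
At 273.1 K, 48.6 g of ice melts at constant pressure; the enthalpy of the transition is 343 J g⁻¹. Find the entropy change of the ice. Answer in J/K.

ΔS = 61 J/K

Heat absorbed by the substance: Q = mL = 48.6 × 343 = 16669.8 J.
At constant T, ΔS = Q_rev/T = 16669.8 / 273.1 = 61 J/K.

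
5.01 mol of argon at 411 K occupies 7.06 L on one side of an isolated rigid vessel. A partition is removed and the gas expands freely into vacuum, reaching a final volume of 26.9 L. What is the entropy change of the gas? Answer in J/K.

ΔS_gas = 55.7 J/K

No heat is exchanged and no work is done, so the ideal-gas temperature stays constant.
Entropy is a state function; using a reversible isothermal path, ΔS_gas = nR ln(V₂/V₁) = 5.01 × 8.314 × ln(26.9/7.06) = 55.7 J/K.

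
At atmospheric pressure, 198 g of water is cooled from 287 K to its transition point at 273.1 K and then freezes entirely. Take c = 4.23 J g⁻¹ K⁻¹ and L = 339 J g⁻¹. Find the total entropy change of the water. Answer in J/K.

ΔS = -287 J/K

Cooling step: ΔS₁ = m c ln(T_tr/T_i) = 198 × 4.23 × ln(273.1/287) = -41.58 J/K.
Phase change: ΔS₂ = −mL/T_tr = −198 × 339 / 273.1 = -245.8 J/K.
ΔS_total = (-41.58) + (-245.8) = -287 J/K.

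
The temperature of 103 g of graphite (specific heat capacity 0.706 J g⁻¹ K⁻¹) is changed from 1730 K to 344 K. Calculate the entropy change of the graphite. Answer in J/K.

ΔS = ∫dQ_rev/T = m c ln(T₂/T₁) = 103 × 0.706 × ln(344/1730) = -117 J/K.

ΔS = -117 J/K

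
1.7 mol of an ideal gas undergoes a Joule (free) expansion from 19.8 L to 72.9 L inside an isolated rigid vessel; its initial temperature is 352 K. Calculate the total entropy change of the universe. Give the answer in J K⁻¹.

For an ideal gas in free expansion Q = 0 and W = 0, so T is unchanged.
Entropy is a state function; using a reversible isothermal path, ΔS_gas = nR ln(V₂/V₁) = 1.7 × 8.314 × ln(72.9/19.8) = 18.4 J/K.
The insulated surroundings exchange no heat, so ΔS_surr = 0 and ΔS_universe = ΔS_gas.

ΔS_universe = 18.4 J/K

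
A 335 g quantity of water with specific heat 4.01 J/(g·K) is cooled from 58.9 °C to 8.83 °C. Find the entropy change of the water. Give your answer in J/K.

In kelvin: T₁ = 332.05 K, T₂ = 281.98 K. ΔS = ∫dQ_rev/T = m c ln(T₂/T₁) = 335 × 4.01 × ln(281.98/332.05) = -220 J/K.

ΔS = -220 J/K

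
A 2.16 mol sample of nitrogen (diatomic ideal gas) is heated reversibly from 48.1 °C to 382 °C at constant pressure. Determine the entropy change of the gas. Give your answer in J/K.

ΔS = 44.8 J/K

In kelvin: T₁ = 321.25 K, T₂ = 655.15 K. At constant pressure, ΔS = nC_p ln(T₂/T₁) with C_p = 7R/2 = 29.1 J mol⁻¹ K⁻¹.
ΔS = 2.16 × 29.1 × ln(655.15/321.25) = 44.8 J/K.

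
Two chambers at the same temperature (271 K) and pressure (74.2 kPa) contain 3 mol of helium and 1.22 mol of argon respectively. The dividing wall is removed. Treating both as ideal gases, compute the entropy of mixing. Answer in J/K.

Mole fractions: x_A = 3/4.22 = 0.711, x_B = 0.289.
ΔS_mix = −R(n_A ln x_A + n_B ln x_B) = −8.314 × (3 ln 0.711 + 1.22 ln 0.289) = 21.1 J/K.

ΔS_mix = 21.1 J/K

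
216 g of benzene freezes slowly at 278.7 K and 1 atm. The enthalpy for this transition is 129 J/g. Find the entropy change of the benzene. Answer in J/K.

Heat released by the substance: Q = −mL = −216 × 129 = −27864 J.
At constant T, ΔS = Q_rev/T = −27864 / 278.7 = -100 J/K.

ΔS = -100 J/K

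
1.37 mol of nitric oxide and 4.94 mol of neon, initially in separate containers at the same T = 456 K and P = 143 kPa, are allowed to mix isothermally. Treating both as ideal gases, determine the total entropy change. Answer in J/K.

ΔS_mix = 27.4 J/K

Mole fractions: x_A = 1.37/6.31 = 0.217, x_B = 0.783.
ΔS_mix = −R(n_A ln x_A + n_B ln x_B) = −8.314 × (1.37 ln 0.217 + 4.94 ln 0.783) = 27.4 J/K.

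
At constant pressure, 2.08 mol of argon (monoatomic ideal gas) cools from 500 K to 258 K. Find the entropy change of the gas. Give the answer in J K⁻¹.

ΔS = -28.6 J/K

At constant pressure, ΔS = nC_p ln(T₂/T₁) with C_p = 5R/2 = 20.79 J mol⁻¹ K⁻¹.
ΔS = 2.08 × 20.79 × ln(258/500) = -28.6 J/K.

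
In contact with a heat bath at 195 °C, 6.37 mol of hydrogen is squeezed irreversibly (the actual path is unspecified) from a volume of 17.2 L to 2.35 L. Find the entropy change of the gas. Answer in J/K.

Entropy is a state function, so ΔS_gas depends only on the end states.
For an isothermal ideal gas ΔS_gas = nR ln(V₂/V₁) = 6.37 × 8.314 × ln(2.35/17.2) = -105 J/K.

ΔS_gas = -105 J/K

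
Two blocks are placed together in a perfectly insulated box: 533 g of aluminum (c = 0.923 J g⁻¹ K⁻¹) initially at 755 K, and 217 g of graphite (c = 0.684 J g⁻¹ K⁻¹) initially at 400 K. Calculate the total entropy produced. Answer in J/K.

ΔS_total = 20.4 J/K

Energy balance: T_f = (m₁c₁T₁ + m₂c₂T₂)/(m₁c₁ + m₂c₂) = 672.72 K.
ΔS₁ = m₁c₁ ln(T_f/T₁) = 491.959 × ln(672.72/755) = -56.77 J/K.
ΔS₂ = m₂c₂ ln(T_f/T₂) = 148.428 × ln(672.72/400) = 77.16 J/K.
ΔS_total = -56.77 + 77.16 = 20.4 J/K.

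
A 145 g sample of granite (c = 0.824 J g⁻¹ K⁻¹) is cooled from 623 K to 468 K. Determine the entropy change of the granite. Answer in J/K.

ΔS = -34.2 J/K

ΔS = ∫dQ_rev/T = m c ln(T₂/T₁) = 145 × 0.824 × ln(468/623) = -34.2 J/K.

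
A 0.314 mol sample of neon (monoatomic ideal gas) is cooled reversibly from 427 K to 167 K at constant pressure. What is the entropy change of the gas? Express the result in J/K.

ΔS = -6.13 J/K

At constant pressure, ΔS = nC_p ln(T₂/T₁) with C_p = 5R/2 = 20.79 J mol⁻¹ K⁻¹.
ΔS = 0.314 × 20.79 × ln(167/427) = -6.13 J/K.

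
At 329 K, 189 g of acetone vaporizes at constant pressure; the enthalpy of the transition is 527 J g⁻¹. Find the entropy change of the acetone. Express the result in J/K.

Heat absorbed by the substance: Q = mL = 189 × 527 = 99603 J.
At constant T, ΔS = Q_rev/T = 99603 / 329 = 303 J/K.

ΔS = 303 J/K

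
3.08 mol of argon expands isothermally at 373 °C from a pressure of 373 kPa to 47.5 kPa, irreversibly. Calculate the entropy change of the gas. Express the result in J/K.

Entropy is a state function, so ΔS_gas depends only on the end states.
For an isothermal ideal gas ΔS_gas = nR ln(P₁/P₂) = 3.08 × 8.314 × ln(373/47.5) = 52.8 J/K.

ΔS_gas = 52.8 J/K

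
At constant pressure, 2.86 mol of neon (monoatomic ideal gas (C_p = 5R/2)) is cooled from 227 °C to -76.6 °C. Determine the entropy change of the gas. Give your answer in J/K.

ΔS = -55.5 J/K

In kelvin: T₁ = 500.15 K, T₂ = 196.55 K. At constant pressure, ΔS = nC_p ln(T₂/T₁) with C_p = 5R/2 = 20.79 J mol⁻¹ K⁻¹.
ΔS = 2.86 × 20.79 × ln(196.55/500.15) = -55.5 J/K.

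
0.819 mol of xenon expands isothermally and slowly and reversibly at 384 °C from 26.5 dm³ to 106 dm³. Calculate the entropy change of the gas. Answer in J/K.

ΔS_gas = 9.44 J/K

For an isothermal ideal gas ΔS_gas = nR ln(V₂/V₁) = 0.819 × 8.314 × ln(106/26.5) = 9.44 J/K.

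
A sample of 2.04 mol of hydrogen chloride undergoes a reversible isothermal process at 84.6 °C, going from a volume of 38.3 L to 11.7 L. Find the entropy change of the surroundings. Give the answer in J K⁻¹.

ΔS_surr = 20.1 J/K

For an isothermal ideal gas ΔS_gas = nR ln(V₂/V₁) = 2.04 × 8.314 × ln(11.7/38.3) = -20.1 J/K.
The process is reversible, so ΔS_surr = −ΔS_gas = 20.1 J/K and ΔS_universe = 0.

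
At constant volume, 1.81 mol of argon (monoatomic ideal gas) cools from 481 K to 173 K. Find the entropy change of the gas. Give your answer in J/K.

ΔS = -23.1 J/K

At constant volume, ΔS = nC_V ln(T₂/T₁) with C_V = 3R/2 = 12.47 J mol⁻¹ K⁻¹.
ΔS = 1.81 × 12.47 × ln(173/481) = -23.1 J/K.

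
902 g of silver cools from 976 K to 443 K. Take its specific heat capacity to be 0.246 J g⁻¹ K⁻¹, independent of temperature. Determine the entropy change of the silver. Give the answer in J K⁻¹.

ΔS = ∫dQ_rev/T = m c ln(T₂/T₁) = 902 × 0.246 × ln(443/976) = -175 J/K.

ΔS = -175 J/K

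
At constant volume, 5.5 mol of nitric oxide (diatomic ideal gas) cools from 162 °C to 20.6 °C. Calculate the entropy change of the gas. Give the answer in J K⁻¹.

ΔS = -44.9 J/K

In kelvin: T₁ = 435.15 K, T₂ = 293.75 K. At constant volume, ΔS = nC_V ln(T₂/T₁) with C_V = 5R/2 = 20.79 J mol⁻¹ K⁻¹.
ΔS = 5.5 × 20.79 × ln(293.75/435.15) = -44.9 J/K.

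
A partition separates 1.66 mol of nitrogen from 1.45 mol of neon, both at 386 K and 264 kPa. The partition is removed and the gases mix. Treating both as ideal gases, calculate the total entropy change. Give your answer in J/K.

ΔS_mix = 17.9 J/K

Mole fractions: x_A = 1.66/3.11 = 0.534, x_B = 0.466.
ΔS_mix = −R(n_A ln x_A + n_B ln x_B) = −8.314 × (1.66 ln 0.534 + 1.45 ln 0.466) = 17.9 J/K.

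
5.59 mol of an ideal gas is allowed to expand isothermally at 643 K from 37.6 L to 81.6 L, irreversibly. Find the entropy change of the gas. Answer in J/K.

ΔS_gas = 36 J/K

Entropy is a state function, so ΔS_gas depends only on the end states.
For an isothermal ideal gas ΔS_gas = nR ln(V₂/V₁) = 5.59 × 8.314 × ln(81.6/37.6) = 36 J/K.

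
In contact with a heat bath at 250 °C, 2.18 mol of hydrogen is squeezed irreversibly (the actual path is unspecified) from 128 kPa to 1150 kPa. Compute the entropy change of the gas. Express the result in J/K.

Entropy is a state function, so ΔS_gas depends only on the end states.
For an isothermal ideal gas ΔS_gas = nR ln(P₁/P₂) = 2.18 × 8.314 × ln(128/1150) = -39.8 J/K.

ΔS_gas = -39.8 J/K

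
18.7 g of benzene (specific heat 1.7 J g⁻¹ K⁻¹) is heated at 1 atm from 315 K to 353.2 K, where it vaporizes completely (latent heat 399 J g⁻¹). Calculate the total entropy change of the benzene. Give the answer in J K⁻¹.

Warming step: ΔS₁ = m c ln(T_tr/T_i) = 18.7 × 1.7 × ln(353.2/315) = 3.639 J/K.
Phase change: ΔS₂ = +mL/T_tr = 18.7 × 399 / 353.2 = 21.12 J/K.
ΔS_total = (3.639) + (21.12) = 24.8 J/K.

ΔS = 24.8 J/K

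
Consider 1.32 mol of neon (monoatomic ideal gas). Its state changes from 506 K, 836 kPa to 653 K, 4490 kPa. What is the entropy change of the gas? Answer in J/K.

ΔS = -11.5 J/K

ΔS = nC_p ln(T₂/T₁) − nR ln(P₂/P₁), with C_p = 5R/2 = 20.79 J mol⁻¹ K⁻¹ for a monoatomic ideal gas.
ΔS = 1.32 × [20.79 × ln(653/506) − 8.314 × ln(4490/836)] = -11.5 J/K.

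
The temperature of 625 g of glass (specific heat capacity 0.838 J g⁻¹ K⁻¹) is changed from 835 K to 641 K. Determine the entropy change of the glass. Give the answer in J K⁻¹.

ΔS = -138 J/K

ΔS = ∫dQ_rev/T = m c ln(T₂/T₁) = 625 × 0.838 × ln(641/835) = -138 J/K.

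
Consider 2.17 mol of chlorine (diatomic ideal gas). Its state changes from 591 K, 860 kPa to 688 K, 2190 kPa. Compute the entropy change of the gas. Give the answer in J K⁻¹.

ΔS = nC_p ln(T₂/T₁) − nR ln(P₂/P₁), with C_p = 7R/2 = 29.1 J mol⁻¹ K⁻¹ for a diatomic ideal gas.
ΔS = 2.17 × [29.1 × ln(688/591) − 8.314 × ln(2190/860)] = -7.27 J/K.

ΔS = -7.27 J/K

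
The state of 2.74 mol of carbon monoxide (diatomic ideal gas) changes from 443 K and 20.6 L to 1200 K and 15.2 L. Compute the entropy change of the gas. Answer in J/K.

ΔS = 49.8 J/K

Entropy is a state function: ΔS = nC_V ln(T₂/T₁) + nR ln(V₂/V₁), with C_V = 5R/2 = 20.79 J mol⁻¹ K⁻¹ for a diatomic ideal gas.
ΔS = 2.74 × [20.79 × ln(1200/443) + 8.314 × ln(15.2/20.6)] = 49.8 J/K.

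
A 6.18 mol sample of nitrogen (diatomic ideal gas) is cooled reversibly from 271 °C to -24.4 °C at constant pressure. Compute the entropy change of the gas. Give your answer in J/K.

In kelvin: T₁ = 544.15 K, T₂ = 248.75 K. At constant pressure, ΔS = nC_p ln(T₂/T₁) with C_p = 7R/2 = 29.1 J mol⁻¹ K⁻¹.
ΔS = 6.18 × 29.1 × ln(248.75/544.15) = -141 J/K.

ΔS = -141 J/K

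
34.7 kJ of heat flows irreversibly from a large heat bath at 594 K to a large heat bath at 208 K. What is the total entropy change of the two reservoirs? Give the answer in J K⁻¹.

ΔS_hot = −Q/T_H = −34700/594 = -58.42 J/K and ΔS_cold = +Q/T_C = 34700/208 = 166.8 J/K.
ΔS_total = -58.42 + 166.8 = 108 J/K, positive as the second law requires.

ΔS_total = 108 J/K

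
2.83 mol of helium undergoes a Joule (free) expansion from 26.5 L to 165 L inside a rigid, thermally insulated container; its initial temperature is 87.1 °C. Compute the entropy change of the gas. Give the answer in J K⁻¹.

ΔS_gas = 43 J/K

No heat is exchanged and no work is done, so the ideal-gas temperature stays constant.
Entropy is a state function; using a reversible isothermal path, ΔS_gas = nR ln(V₂/V₁) = 2.83 × 8.314 × ln(165/26.5) = 43 J/K.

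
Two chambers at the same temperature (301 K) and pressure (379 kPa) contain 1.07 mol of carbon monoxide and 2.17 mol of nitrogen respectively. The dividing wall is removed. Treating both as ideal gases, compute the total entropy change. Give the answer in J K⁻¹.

ΔS_mix = 17.1 J/K

Mole fractions: x_A = 1.07/3.24 = 0.33, x_B = 0.67.
ΔS_mix = −R(n_A ln x_A + n_B ln x_B) = −8.314 × (1.07 ln 0.33 + 2.17 ln 0.67) = 17.1 J/K.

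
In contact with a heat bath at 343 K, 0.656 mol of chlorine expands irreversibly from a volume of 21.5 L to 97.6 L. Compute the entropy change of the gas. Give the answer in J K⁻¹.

ΔS_gas = 8.25 J/K

Entropy is a state function, so ΔS_gas depends only on the end states.
For an isothermal ideal gas ΔS_gas = nR ln(V₂/V₁) = 0.656 × 8.314 × ln(97.6/21.5) = 8.25 J/K.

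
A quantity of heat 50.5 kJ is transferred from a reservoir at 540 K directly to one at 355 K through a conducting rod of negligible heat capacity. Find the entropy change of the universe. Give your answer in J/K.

ΔS_total = 48.7 J/K

ΔS_hot = −Q/T_H = −50500/540 = -93.519 J/K and ΔS_cold = +Q/T_C = 50500/355 = 142.25 J/K.
ΔS_total = -93.519 + 142.25 = 48.7 J/K, positive as the second law requires.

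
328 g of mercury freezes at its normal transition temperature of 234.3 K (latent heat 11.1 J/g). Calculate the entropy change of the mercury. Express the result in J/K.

Heat released by the substance: Q = −mL = −328 × 11.1 = −3640.8 J.
At constant T, ΔS = Q_rev/T = −3640.8 / 234.3 = -15.5 J/K.

ΔS = -15.5 J/K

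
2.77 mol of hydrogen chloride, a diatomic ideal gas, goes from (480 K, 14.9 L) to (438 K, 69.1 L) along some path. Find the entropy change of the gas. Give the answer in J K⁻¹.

ΔS = 30.1 J/K

Entropy is a state function: ΔS = nC_V ln(T₂/T₁) + nR ln(V₂/V₁), with C_V = 5R/2 = 20.79 J mol⁻¹ K⁻¹ for a diatomic ideal gas.
ΔS = 2.77 × [20.79 × ln(438/480) + 8.314 × ln(69.1/14.9)] = 30.1 J/K.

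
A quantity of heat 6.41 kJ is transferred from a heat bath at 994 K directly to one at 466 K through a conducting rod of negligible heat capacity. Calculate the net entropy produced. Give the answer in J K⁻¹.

ΔS_hot = −Q/T_H = −6410/994 = -6.449 J/K and ΔS_cold = +Q/T_C = 6410/466 = 13.76 J/K.
ΔS_total = -6.449 + 13.76 = 7.31 J/K, positive as the second law requires.

ΔS_total = 7.31 J/K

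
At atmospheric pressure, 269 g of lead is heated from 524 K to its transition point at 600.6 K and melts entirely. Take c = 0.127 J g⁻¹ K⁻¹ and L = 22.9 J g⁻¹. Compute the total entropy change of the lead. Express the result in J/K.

Warming step: ΔS₁ = m c ln(T_tr/T_i) = 269 × 0.127 × ln(600.6/524) = 4.661 J/K.
Phase change: ΔS₂ = +mL/T_tr = 269 × 22.9 / 600.6 = 10.26 J/K.
ΔS_total = (4.661) + (10.26) = 14.9 J/K.

ΔS = 14.9 J/K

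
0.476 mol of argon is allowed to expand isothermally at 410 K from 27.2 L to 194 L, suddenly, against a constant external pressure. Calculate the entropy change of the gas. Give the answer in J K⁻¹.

Entropy is a state function, so ΔS_gas depends only on the end states.
For an isothermal ideal gas ΔS_gas = nR ln(V₂/V₁) = 0.476 × 8.314 × ln(194/27.2) = 7.77 J/K.

ΔS_gas = 7.77 J/K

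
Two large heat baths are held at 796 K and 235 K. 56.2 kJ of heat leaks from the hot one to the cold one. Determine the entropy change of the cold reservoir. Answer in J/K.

ΔS_cold = 239 J/K

The cold reservoir gains heat Q, so ΔS_cold = +Q/T_C = 56200/235 = 239 J/K.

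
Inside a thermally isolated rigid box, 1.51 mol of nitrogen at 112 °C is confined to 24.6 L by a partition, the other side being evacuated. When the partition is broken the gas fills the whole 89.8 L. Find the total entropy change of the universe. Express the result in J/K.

No heat is exchanged and no work is done, so the ideal-gas temperature stays constant.
Entropy is a state function; using a reversible isothermal path, ΔS_gas = nR ln(V₂/V₁) = 1.51 × 8.314 × ln(89.8/24.6) = 16.3 J/K.
The insulated surroundings exchange no heat, so ΔS_surr = 0 and ΔS_universe = ΔS_gas.

ΔS_universe = 16.3 J/K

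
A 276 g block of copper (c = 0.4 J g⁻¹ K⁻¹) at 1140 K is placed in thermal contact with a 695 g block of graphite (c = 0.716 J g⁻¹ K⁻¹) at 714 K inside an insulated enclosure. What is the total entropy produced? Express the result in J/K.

Energy balance: T_f = (m₁c₁T₁ + m₂c₂T₂)/(m₁c₁ + m₂c₂) = 791.35 K.
ΔS₁ = m₁c₁ ln(T_f/T₁) = 110.4 × ln(791.35/1140) = -40.3 J/K.
ΔS₂ = m₂c₂ ln(T_f/T₂) = 497.62 × ln(791.35/714) = 51.18 J/K.
ΔS_total = -40.3 + 51.18 = 10.9 J/K.

ΔS_total = 10.9 J/K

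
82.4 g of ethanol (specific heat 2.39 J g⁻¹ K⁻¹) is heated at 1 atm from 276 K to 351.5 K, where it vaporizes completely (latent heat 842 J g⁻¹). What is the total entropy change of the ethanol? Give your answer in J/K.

Warming step: ΔS₁ = m c ln(T_tr/T_i) = 82.4 × 2.39 × ln(351.5/276) = 47.62 J/K.
Phase change: ΔS₂ = +mL/T_tr = 82.4 × 842 / 351.5 = 197.4 J/K.
ΔS_total = (47.62) + (197.4) = 245 J/K.

ΔS = 245 J/K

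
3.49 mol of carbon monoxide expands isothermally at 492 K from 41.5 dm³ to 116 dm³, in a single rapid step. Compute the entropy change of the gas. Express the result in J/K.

Entropy is a state function, so ΔS_gas depends only on the end states.
For an isothermal ideal gas ΔS_gas = nR ln(V₂/V₁) = 3.49 × 8.314 × ln(116/41.5) = 29.8 J/K.

ΔS_gas = 29.8 J/K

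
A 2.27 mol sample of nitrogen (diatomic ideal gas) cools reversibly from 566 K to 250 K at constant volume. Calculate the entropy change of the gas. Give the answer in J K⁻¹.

At constant volume, ΔS = nC_V ln(T₂/T₁) with C_V = 5R/2 = 20.79 J mol⁻¹ K⁻¹.
ΔS = 2.27 × 20.79 × ln(250/566) = -38.6 J/K.

ΔS = -38.6 J/K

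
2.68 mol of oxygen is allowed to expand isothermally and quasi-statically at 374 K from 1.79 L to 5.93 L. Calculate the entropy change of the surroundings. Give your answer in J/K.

For an isothermal ideal gas ΔS_gas = nR ln(V₂/V₁) = 2.68 × 8.314 × ln(5.93/1.79) = 26.7 J/K.
The process is reversible, so ΔS_surr = −ΔS_gas = -26.7 J/K and ΔS_universe = 0.

ΔS_surr = -26.7 J/K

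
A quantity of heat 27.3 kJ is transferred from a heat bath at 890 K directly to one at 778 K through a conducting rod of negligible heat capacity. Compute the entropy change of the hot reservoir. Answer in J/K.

The hot reservoir loses heat Q, so ΔS_hot = −Q/T_H = −27300/890 = -30.7 J/K.

ΔS_hot = -30.7 J/K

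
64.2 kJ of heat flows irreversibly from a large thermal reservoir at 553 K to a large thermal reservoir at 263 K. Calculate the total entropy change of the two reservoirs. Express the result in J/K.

ΔS_total = 128 J/K

ΔS_hot = −Q/T_H = −64200/553 = -116.1 J/K and ΔS_cold = +Q/T_C = 64200/263 = 244.1 J/K.
ΔS_total = -116.1 + 244.1 = 128 J/K, positive as the second law requires.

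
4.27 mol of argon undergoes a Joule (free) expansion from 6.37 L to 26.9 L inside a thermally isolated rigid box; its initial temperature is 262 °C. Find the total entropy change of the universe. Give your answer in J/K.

No heat is exchanged and no work is done, so the ideal-gas temperature stays constant.
Entropy is a state function; using a reversible isothermal path, ΔS_gas = nR ln(V₂/V₁) = 4.27 × 8.314 × ln(26.9/6.37) = 51.1 J/K.
The insulated surroundings exchange no heat, so ΔS_surr = 0 and ΔS_universe = ΔS_gas.

ΔS_universe = 51.1 J/K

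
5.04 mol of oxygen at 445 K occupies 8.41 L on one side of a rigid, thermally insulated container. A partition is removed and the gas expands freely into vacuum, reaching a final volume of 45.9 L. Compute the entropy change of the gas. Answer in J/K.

ΔS_gas = 71.1 J/K

For an ideal gas in free expansion Q = 0 and W = 0, so T is unchanged.
Entropy is a state function; using a reversible isothermal path, ΔS_gas = nR ln(V₂/V₁) = 5.04 × 8.314 × ln(45.9/8.41) = 71.1 J/K.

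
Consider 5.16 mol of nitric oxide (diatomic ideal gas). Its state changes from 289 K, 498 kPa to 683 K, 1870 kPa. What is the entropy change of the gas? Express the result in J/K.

ΔS = nC_p ln(T₂/T₁) − nR ln(P₂/P₁), with C_p = 7R/2 = 29.1 J mol⁻¹ K⁻¹ for a diatomic ideal gas.
ΔS = 5.16 × [29.1 × ln(683/289) − 8.314 × ln(1870/498)] = 72.4 J/K.

ΔS = 72.4 J/K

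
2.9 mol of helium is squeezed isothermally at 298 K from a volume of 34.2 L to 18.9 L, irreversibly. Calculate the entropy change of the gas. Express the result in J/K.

ΔS_gas = -14.3 J/K

Entropy is a state function, so ΔS_gas depends only on the end states.
For an isothermal ideal gas ΔS_gas = nR ln(V₂/V₁) = 2.9 × 8.314 × ln(18.9/34.2) = -14.3 J/K.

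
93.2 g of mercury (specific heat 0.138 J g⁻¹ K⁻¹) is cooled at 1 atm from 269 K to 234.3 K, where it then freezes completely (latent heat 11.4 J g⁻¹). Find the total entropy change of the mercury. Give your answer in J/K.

ΔS = -6.31 J/K

Cooling step: ΔS₁ = m c ln(T_tr/T_i) = 93.2 × 0.138 × ln(234.3/269) = -1.776 J/K.
Phase change: ΔS₂ = −mL/T_tr = −93.2 × 11.4 / 234.3 = -4.535 J/K.
ΔS_total = (-1.776) + (-4.535) = -6.31 J/K.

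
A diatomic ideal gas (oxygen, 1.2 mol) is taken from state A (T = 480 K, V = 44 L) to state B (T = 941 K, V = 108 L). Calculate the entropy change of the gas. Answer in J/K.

Entropy is a state function: ΔS = nC_V ln(T₂/T₁) + nR ln(V₂/V₁), with C_V = 5R/2 = 20.79 J mol⁻¹ K⁻¹ for a diatomic ideal gas.
ΔS = 1.2 × [20.79 × ln(941/480) + 8.314 × ln(108/44)] = 25.7 J/K.

ΔS = 25.7 J/K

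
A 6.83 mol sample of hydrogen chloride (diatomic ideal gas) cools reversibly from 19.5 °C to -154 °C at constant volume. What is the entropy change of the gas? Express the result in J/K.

ΔS = -128 J/K

In kelvin: T₁ = 292.65 K, T₂ = 119.15 K. At constant volume, ΔS = nC_V ln(T₂/T₁) with C_V = 5R/2 = 20.79 J mol⁻¹ K⁻¹.
ΔS = 6.83 × 20.79 × ln(119.15/292.65) = -128 J/K.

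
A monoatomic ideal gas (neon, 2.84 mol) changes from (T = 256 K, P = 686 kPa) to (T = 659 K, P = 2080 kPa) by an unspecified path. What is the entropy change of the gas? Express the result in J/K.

ΔS = nC_p ln(T₂/T₁) − nR ln(P₂/P₁), with C_p = 5R/2 = 20.79 J mol⁻¹ K⁻¹ for a monoatomic ideal gas.
ΔS = 2.84 × [20.79 × ln(659/256) − 8.314 × ln(2080/686)] = 29.6 J/K.

ΔS = 29.6 J/K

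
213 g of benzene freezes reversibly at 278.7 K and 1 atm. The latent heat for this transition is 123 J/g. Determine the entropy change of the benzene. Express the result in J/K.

Heat released by the substance: Q = −mL = −213 × 123 = −26199 J.
At constant T, ΔS = Q_rev/T = −26199 / 278.7 = -94 J/K.

ΔS = -94 J/K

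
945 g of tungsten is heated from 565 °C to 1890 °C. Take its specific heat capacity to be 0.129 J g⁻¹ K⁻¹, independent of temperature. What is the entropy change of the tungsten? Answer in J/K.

In kelvin: T₁ = 838.15 K, T₂ = 2163.15 K. ΔS = ∫dQ_rev/T = m c ln(T₂/T₁) = 945 × 0.129 × ln(2163.15/838.15) = 116 J/K.

ΔS = 116 J/K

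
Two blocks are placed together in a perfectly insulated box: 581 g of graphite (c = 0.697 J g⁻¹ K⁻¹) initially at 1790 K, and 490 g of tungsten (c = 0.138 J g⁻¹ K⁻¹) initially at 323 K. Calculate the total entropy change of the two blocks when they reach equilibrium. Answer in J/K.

Energy balance: T_f = (m₁c₁T₁ + m₂c₂T₂)/(m₁c₁ + m₂c₂) = 1580.1 K.
ΔS₁ = m₁c₁ ln(T_f/T₁) = 404.957 × ln(1580.1/1790) = -50.512 J/K.
ΔS₂ = m₂c₂ ln(T_f/T₂) = 67.62 × ln(1580.1/323) = 107.35 J/K.
ΔS_total = -50.512 + 107.35 = 56.8 J/K.

ΔS_total = 56.8 J/K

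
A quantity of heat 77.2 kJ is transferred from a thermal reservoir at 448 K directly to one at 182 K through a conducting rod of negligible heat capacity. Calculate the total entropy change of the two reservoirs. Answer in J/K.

ΔS_total = 252 J/K

ΔS_hot = −Q/T_H = −77200/448 = -172.3 J/K and ΔS_cold = +Q/T_C = 77200/182 = 424.2 J/K.
ΔS_total = -172.3 + 424.2 = 252 J/K, positive as the second law requires.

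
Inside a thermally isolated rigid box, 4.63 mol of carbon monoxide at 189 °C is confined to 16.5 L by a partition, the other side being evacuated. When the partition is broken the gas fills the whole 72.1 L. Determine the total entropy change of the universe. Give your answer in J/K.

ΔS_universe = 56.8 J/K

No heat is exchanged and no work is done, so the ideal-gas temperature stays constant.
Entropy is a state function; using a reversible isothermal path, ΔS_gas = nR ln(V₂/V₁) = 4.63 × 8.314 × ln(72.1/16.5) = 56.8 J/K.
The insulated surroundings exchange no heat, so ΔS_surr = 0 and ΔS_universe = ΔS_gas.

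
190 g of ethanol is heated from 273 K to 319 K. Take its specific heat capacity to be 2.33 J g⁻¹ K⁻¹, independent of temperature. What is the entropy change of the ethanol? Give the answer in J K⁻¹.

ΔS = 68.9 J/K

ΔS = ∫dQ_rev/T = m c ln(T₂/T₁) = 190 × 2.33 × ln(319/273) = 68.9 J/K.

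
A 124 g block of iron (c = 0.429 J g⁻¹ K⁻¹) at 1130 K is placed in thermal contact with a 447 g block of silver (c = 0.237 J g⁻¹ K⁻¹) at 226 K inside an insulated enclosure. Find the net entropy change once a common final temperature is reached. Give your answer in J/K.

ΔS_total = 49.5 J/K

Energy balance: T_f = (m₁c₁T₁ + m₂c₂T₂)/(m₁c₁ + m₂c₂) = 528.19 K.
ΔS₁ = m₁c₁ ln(T_f/T₁) = 53.196 × ln(528.19/1130) = -40.46 J/K.
ΔS₂ = m₂c₂ ln(T_f/T₂) = 105.939 × ln(528.19/226) = 89.93 J/K.
ΔS_total = -40.46 + 89.93 = 49.5 J/K.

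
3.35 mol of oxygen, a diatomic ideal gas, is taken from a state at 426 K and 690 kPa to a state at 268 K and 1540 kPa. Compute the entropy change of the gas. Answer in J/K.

ΔS = -67.5 J/K

ΔS = nC_p ln(T₂/T₁) − nR ln(P₂/P₁), with C_p = 7R/2 = 29.1 J mol⁻¹ K⁻¹ for a diatomic ideal gas.
ΔS = 3.35 × [29.1 × ln(268/426) − 8.314 × ln(1540/690)] = -67.5 J/K.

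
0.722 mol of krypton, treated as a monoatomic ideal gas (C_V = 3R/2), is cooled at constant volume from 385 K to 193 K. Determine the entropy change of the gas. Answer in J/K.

ΔS = -6.22 J/K

At constant volume, ΔS = nC_V ln(T₂/T₁) with C_V = 3R/2 = 12.47 J mol⁻¹ K⁻¹.
ΔS = 0.722 × 12.47 × ln(193/385) = -6.22 J/K.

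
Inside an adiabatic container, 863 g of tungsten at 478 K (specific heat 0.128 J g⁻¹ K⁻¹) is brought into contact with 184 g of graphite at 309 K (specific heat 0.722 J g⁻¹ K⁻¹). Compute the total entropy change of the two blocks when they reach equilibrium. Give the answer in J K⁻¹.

Energy balance: T_f = (m₁c₁T₁ + m₂c₂T₂)/(m₁c₁ + m₂c₂) = 385.73 K.
ΔS₁ = m₁c₁ ln(T_f/T₁) = 110.464 × ln(385.73/478) = -23.69 J/K.
ΔS₂ = m₂c₂ ln(T_f/T₂) = 132.848 × ln(385.73/309) = 29.46 J/K.
ΔS_total = -23.69 + 29.46 = 5.77 J/K.

ΔS_total = 5.77 J/K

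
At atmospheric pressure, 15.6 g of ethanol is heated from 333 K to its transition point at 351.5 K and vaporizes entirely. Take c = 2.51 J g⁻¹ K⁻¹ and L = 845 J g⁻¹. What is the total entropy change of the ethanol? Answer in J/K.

Warming step: ΔS₁ = m c ln(T_tr/T_i) = 15.6 × 2.51 × ln(351.5/333) = 2.117 J/K.
Phase change: ΔS₂ = +mL/T_tr = 15.6 × 845 / 351.5 = 37.5 J/K.
ΔS_total = (2.117) + (37.5) = 39.6 J/K.

ΔS = 39.6 J/K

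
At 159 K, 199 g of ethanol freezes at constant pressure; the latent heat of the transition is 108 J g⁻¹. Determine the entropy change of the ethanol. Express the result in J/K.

ΔS = -135 J/K

Heat released by the substance: Q = −mL = −199 × 108 = −21492 J.
At constant T, ΔS = Q_rev/T = −21492 / 159 = -135 J/K.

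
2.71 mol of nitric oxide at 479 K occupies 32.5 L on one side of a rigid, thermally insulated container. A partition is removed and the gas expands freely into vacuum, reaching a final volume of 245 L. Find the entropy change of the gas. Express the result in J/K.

ΔS_gas = 45.5 J/K

For an ideal gas in free expansion Q = 0 and W = 0, so T is unchanged.
Entropy is a state function; using a reversible isothermal path, ΔS_gas = nR ln(V₂/V₁) = 2.71 × 8.314 × ln(245/32.5) = 45.5 J/K.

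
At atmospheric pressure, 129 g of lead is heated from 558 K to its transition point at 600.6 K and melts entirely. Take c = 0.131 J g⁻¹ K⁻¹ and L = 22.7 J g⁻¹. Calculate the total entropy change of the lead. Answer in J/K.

Warming step: ΔS₁ = m c ln(T_tr/T_i) = 129 × 0.131 × ln(600.6/558) = 1.243 J/K.
Phase change: ΔS₂ = +mL/T_tr = 129 × 22.7 / 600.6 = 4.876 J/K.
ΔS_total = (1.243) + (4.876) = 6.12 J/K.

ΔS = 6.12 J/K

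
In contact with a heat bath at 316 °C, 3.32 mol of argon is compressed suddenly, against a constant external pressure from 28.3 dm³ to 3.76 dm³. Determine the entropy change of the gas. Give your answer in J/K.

ΔS_gas = -55.7 J/K

Entropy is a state function, so ΔS_gas depends only on the end states.
For an isothermal ideal gas ΔS_gas = nR ln(V₂/V₁) = 3.32 × 8.314 × ln(3.76/28.3) = -55.7 J/K.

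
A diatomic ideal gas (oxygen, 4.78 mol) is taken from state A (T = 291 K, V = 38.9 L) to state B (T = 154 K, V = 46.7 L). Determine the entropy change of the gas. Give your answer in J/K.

Entropy is a state function: ΔS = nC_V ln(T₂/T₁) + nR ln(V₂/V₁), with C_V = 5R/2 = 20.79 J mol⁻¹ K⁻¹ for a diatomic ideal gas.
ΔS = 4.78 × [20.79 × ln(154/291) + 8.314 × ln(46.7/38.9)] = -56 J/K.

ΔS = -56 J/K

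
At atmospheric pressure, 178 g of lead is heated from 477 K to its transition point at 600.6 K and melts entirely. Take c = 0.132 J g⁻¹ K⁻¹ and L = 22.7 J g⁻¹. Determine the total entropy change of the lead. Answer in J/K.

ΔS = 12.1 J/K

Warming step: ΔS₁ = m c ln(T_tr/T_i) = 178 × 0.132 × ln(600.6/477) = 5.414 J/K.
Phase change: ΔS₂ = +mL/T_tr = 178 × 22.7 / 600.6 = 6.728 J/K.
ΔS_total = (5.414) + (6.728) = 12.1 J/K.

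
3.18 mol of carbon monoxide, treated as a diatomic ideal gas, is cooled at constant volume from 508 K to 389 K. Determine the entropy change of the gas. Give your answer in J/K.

At constant volume, ΔS = nC_V ln(T₂/T₁) with C_V = 5R/2 = 20.79 J mol⁻¹ K⁻¹.
ΔS = 3.18 × 20.79 × ln(389/508) = -17.6 J/K.

ΔS = -17.6 J/K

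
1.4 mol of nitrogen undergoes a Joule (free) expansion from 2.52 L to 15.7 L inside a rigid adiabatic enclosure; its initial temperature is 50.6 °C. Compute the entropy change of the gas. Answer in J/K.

ΔS_gas = 21.3 J/K

No heat is exchanged and no work is done, so the ideal-gas temperature stays constant.
Entropy is a state function; using a reversible isothermal path, ΔS_gas = nR ln(V₂/V₁) = 1.4 × 8.314 × ln(15.7/2.52) = 21.3 J/K.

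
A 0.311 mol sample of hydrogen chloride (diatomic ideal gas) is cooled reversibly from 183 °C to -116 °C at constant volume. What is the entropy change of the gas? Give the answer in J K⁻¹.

In kelvin: T₁ = 456.15 K, T₂ = 157.15 K. At constant volume, ΔS = nC_V ln(T₂/T₁) with C_V = 5R/2 = 20.79 J mol⁻¹ K⁻¹.
ΔS = 0.311 × 20.79 × ln(157.15/456.15) = -6.89 J/K.

ΔS = -6.89 J/K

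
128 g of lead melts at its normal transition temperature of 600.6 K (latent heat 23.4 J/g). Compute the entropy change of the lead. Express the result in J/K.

Heat absorbed by the substance: Q = mL = 128 × 23.4 = 2995.2 J.
At constant T, ΔS = Q_rev/T = 2995.2 / 600.6 = 4.99 J/K.

ΔS = 4.99 J/K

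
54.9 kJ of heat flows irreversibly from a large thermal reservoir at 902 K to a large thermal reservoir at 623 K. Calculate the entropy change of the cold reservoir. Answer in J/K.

ΔS_cold = 88.1 J/K

The cold reservoir gains heat Q, so ΔS_cold = +Q/T_C = 54900/623 = 88.1 J/K.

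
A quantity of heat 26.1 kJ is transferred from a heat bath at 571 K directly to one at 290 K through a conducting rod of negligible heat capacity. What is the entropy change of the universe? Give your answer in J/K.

ΔS_total = 44.3 J/K

ΔS_hot = −Q/T_H = −26100/571 = -45.71 J/K and ΔS_cold = +Q/T_C = 26100/290 = 90 J/K.
ΔS_total = -45.71 + 90 = 44.3 J/K, positive as the second law requires.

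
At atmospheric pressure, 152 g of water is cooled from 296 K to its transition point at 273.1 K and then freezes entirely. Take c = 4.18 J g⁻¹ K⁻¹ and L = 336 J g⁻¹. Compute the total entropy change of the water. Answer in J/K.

Cooling step: ΔS₁ = m c ln(T_tr/T_i) = 152 × 4.18 × ln(273.1/296) = -51.16 J/K.
Phase change: ΔS₂ = −mL/T_tr = −152 × 336 / 273.1 = -187 J/K.
ΔS_total = (-51.16) + (-187) = -238 J/K.

ΔS = -238 J/K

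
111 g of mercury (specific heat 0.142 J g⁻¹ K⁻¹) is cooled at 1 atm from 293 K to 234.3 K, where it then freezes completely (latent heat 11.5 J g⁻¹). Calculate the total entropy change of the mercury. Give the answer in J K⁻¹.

Cooling step: ΔS₁ = m c ln(T_tr/T_i) = 111 × 0.142 × ln(234.3/293) = -3.524 J/K.
Phase change: ΔS₂ = −mL/T_tr = −111 × 11.5 / 234.3 = -5.448 J/K.
ΔS_total = (-3.524) + (-5.448) = -8.97 J/K.

ΔS = -8.97 J/K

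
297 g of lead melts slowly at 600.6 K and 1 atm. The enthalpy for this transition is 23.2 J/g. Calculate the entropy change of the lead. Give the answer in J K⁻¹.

Heat absorbed by the substance: Q = mL = 297 × 23.2 = 6890.4 J.
At constant T, ΔS = Q_rev/T = 6890.4 / 600.6 = 11.5 J/K.

ΔS = 11.5 J/K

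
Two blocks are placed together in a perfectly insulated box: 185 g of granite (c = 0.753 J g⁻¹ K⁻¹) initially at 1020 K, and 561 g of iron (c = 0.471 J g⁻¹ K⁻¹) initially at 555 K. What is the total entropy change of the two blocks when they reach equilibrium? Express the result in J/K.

ΔS_total = 17.7 J/K

Energy balance: T_f = (m₁c₁T₁ + m₂c₂T₂)/(m₁c₁ + m₂c₂) = 715.52 K.
ΔS₁ = m₁c₁ ln(T_f/T₁) = 139.305 × ln(715.52/1020) = -49.39 J/K.
ΔS₂ = m₂c₂ ln(T_f/T₂) = 264.231 × ln(715.52/555) = 67.13 J/K.
ΔS_total = -49.39 + 67.13 = 17.7 J/K.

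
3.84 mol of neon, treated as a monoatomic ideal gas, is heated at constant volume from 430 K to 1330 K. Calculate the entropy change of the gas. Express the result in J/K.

At constant volume, ΔS = nC_V ln(T₂/T₁) with C_V = 3R/2 = 12.47 J mol⁻¹ K⁻¹.
ΔS = 3.84 × 12.47 × ln(1330/430) = 54.1 J/K.

ΔS = 54.1 J/K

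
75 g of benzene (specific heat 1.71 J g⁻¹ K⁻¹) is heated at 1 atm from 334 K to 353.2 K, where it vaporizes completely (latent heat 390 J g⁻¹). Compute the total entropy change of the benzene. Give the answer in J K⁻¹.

ΔS = 90 J/K

Warming step: ΔS₁ = m c ln(T_tr/T_i) = 75 × 1.71 × ln(353.2/334) = 7.168 J/K.
Phase change: ΔS₂ = +mL/T_tr = 75 × 390 / 353.2 = 82.81 J/K.
ΔS_total = (7.168) + (82.81) = 90 J/K.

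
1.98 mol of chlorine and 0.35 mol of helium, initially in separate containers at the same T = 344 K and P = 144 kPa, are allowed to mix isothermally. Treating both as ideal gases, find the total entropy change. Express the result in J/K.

Mole fractions: x_A = 1.98/2.33 = 0.85, x_B = 0.15.
ΔS_mix = −R(n_A ln x_A + n_B ln x_B) = −8.314 × (1.98 ln 0.85 + 0.35 ln 0.15) = 8.2 J/K.

ΔS_mix = 8.2 J/K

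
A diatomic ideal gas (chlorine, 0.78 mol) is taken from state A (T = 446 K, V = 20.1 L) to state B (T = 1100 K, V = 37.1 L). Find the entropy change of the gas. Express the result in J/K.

ΔS = 18.6 J/K

Entropy is a state function: ΔS = nC_V ln(T₂/T₁) + nR ln(V₂/V₁), with C_V = 5R/2 = 20.79 J mol⁻¹ K⁻¹ for a diatomic ideal gas.
ΔS = 0.78 × [20.79 × ln(1100/446) + 8.314 × ln(37.1/20.1)] = 18.6 J/K.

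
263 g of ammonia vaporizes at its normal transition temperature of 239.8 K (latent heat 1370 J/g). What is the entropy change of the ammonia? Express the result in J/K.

ΔS = 1500 J/K

Heat absorbed by the substance: Q = mL = 263 × 1370 = 360310 J.
At constant T, ΔS = Q_rev/T = 360310 / 239.8 = 1500 J/K.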